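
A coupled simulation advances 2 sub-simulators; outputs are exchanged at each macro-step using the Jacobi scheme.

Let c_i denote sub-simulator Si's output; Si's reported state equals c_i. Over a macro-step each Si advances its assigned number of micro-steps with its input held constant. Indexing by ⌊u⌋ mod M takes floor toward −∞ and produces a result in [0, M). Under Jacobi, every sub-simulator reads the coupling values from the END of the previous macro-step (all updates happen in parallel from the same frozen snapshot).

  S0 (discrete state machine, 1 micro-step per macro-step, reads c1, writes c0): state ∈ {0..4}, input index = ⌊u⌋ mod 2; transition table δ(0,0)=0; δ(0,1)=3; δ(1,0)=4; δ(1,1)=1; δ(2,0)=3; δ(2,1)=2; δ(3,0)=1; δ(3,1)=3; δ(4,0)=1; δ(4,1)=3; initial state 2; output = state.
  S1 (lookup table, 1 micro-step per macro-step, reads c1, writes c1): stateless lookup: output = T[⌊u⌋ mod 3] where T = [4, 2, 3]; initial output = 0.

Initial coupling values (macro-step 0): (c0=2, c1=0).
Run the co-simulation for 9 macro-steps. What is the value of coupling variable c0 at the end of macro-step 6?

c0 at macro-step 6 = 4

macro 1: S0 reads c1=0 → after 1×micro: 3; S1 reads c1=0 → after 1×micro: 4 ⇒ (c0=3, c1=4)
macro 2: S0 reads c1=4 → after 1×micro: 1; S1 reads c1=4 → after 1×micro: 2 ⇒ (c0=1, c1=2)
macro 3: S0 reads c1=2 → after 1×micro: 4; S1 reads c1=2 → after 1×micro: 3 ⇒ (c0=4, c1=3)
macro 4: S0 reads c1=3 → after 1×micro: 3; S1 reads c1=3 → after 1×micro: 4 ⇒ (c0=3, c1=4)
macro 5: S0 reads c1=4 → after 1×micro: 1; S1 reads c1=4 → after 1×micro: 2 ⇒ (c0=1, c1=2)
macro 6: S0 reads c1=2 → after 1×micro: 4; S1 reads c1=2 → after 1×micro: 3 ⇒ (c0=4, c1=3)
macro 7: S0 reads c1=3 → after 1×micro: 3; S1 reads c1=3 → after 1×micro: 4 ⇒ (c0=3, c1=4)
macro 8: S0 reads c1=4 → after 1×micro: 1; S1 reads c1=4 → after 1×micro: 2 ⇒ (c0=1, c1=2)
macro 9: S0 reads c1=2 → after 1×micro: 4; S1 reads c1=2 → after 1×micro: 3 ⇒ (c0=4, c1=3)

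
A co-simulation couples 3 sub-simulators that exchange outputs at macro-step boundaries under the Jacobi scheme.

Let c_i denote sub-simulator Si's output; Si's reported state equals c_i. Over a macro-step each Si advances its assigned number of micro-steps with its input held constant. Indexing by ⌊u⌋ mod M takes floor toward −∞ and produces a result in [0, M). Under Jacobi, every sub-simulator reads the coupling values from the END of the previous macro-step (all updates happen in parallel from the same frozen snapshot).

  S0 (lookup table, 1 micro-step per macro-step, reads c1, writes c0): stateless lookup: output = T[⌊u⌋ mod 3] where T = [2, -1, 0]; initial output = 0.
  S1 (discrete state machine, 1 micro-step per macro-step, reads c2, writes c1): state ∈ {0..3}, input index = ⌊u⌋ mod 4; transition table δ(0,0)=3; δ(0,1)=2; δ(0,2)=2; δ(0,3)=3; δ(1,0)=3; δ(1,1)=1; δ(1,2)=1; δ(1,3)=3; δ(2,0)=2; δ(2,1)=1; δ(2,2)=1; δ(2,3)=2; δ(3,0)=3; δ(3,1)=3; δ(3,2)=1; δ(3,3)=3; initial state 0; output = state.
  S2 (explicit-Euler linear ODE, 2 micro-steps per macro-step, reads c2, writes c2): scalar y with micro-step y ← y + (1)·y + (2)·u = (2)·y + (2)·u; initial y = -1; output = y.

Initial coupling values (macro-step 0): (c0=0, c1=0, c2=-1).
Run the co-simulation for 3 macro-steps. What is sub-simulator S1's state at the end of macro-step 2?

macro 1: S0 reads c1=0 → after 1×micro: 2; S1 reads c2=-1 → after 1×micro: 3; S2 reads c2=-1 → after 2×micro: -10 ⇒ (c0=2, c1=3, c2=-10)
macro 2: S0 reads c1=3 → after 1×micro: 2; S1 reads c2=-10 → after 1×micro: 1; S2 reads c2=-10 → after 2×micro: -100 ⇒ (c0=2, c1=1, c2=-100)
macro 3: S0 reads c1=1 → after 1×micro: -1; S1 reads c2=-100 → after 1×micro: 3; S2 reads c2=-100 → after 2×micro: -1000 ⇒ (c0=-1, c1=3, c2=-1000)

S1 state at macro-step 2 = 1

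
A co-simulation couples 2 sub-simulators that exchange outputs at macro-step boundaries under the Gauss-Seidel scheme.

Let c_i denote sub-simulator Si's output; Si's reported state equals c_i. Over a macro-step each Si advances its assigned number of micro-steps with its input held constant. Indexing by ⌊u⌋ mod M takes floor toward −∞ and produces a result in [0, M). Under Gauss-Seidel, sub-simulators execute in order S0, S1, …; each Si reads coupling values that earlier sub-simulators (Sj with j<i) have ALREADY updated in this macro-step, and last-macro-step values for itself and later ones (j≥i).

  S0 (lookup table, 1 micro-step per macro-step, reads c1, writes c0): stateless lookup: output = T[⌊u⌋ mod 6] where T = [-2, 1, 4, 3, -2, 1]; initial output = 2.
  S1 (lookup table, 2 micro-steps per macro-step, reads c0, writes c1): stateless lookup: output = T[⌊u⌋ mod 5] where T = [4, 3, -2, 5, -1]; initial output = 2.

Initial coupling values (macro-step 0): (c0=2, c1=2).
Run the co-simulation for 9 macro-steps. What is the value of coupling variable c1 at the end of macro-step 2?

macro 1: S0 reads c1=2 → after 1×micro: 4; S1 reads c0=4 → after 2×micro: -1 ⇒ (c0=4, c1=-1)
macro 2: S0 reads c1=-1 → after 1×micro: 1; S1 reads c0=1 → after 2×micro: 3 ⇒ (c0=1, c1=3)
macro 3: S0 reads c1=3 → after 1×micro: 3; S1 reads c0=3 → after 2×micro: 5 ⇒ (c0=3, c1=5)
macro 4: S0 reads c1=5 → after 1×micro: 1; S1 reads c0=1 → after 2×micro: 3 ⇒ (c0=1, c1=3)
macro 5: S0 reads c1=3 → after 1×micro: 3; S1 reads c0=3 → after 2×micro: 5 ⇒ (c0=3, c1=5)
macro 6: S0 reads c1=5 → after 1×micro: 1; S1 reads c0=1 → after 2×micro: 3 ⇒ (c0=1, c1=3)
macro 7: S0 reads c1=3 → after 1×micro: 3; S1 reads c0=3 → after 2×micro: 5 ⇒ (c0=3, c1=5)
macro 8: S0 reads c1=5 → after 1×micro: 1; S1 reads c0=1 → after 2×micro: 3 ⇒ (c0=1, c1=3)
macro 9: S0 reads c1=3 → after 1×micro: 3; S1 reads c0=3 → after 2×micro: 5 ⇒ (c0=3, c1=5)

c1 at macro-step 2 = 3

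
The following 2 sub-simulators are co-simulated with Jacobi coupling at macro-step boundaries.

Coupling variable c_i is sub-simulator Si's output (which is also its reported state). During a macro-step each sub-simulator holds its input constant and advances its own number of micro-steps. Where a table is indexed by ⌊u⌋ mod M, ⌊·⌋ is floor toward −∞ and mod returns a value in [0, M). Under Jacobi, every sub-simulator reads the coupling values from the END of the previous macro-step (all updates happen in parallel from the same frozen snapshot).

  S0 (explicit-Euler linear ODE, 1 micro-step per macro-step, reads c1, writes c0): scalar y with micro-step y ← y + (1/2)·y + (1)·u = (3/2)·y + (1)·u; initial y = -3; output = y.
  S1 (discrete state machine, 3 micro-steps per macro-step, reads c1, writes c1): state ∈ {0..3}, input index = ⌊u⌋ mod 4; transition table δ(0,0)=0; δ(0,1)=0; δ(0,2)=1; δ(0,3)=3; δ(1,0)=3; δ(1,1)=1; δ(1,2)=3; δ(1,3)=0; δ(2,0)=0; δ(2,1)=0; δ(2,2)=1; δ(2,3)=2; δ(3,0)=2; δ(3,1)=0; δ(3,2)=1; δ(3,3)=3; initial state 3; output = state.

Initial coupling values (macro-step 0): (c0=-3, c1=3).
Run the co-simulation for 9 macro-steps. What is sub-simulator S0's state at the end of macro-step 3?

S0 state at macro-step 3 = 33/8

macro 1: S0 reads c1=3 → after 1×micro: -3/2; S1 reads c1=3 → after 3×micro: 3 ⇒ (c0=-3/2, c1=3)
macro 2: S0 reads c1=3 → after 1×micro: 3/4; S1 reads c1=3 → after 3×micro: 3 ⇒ (c0=3/4, c1=3)
macro 3: S0 reads c1=3 → after 1×micro: 33/8; S1 reads c1=3 → after 3×micro: 3 ⇒ (c0=33/8, c1=3)
macro 4: S0 reads c1=3 → after 1×micro: 147/16; S1 reads c1=3 → after 3×micro: 3 ⇒ (c0=147/16, c1=3)
macro 5: S0 reads c1=3 → after 1×micro: 537/32; S1 reads c1=3 → after 3×micro: 3 ⇒ (c0=537/32, c1=3)
macro 6: S0 reads c1=3 → after 1×micro: 1803/64; S1 reads c1=3 → after 3×micro: 3 ⇒ (c0=1803/64, c1=3)
macro 7: S0 reads c1=3 → after 1×micro: 5793/128; S1 reads c1=3 → after 3×micro: 3 ⇒ (c0=5793/128, c1=3)
macro 8: S0 reads c1=3 → after 1×micro: 18147/256; S1 reads c1=3 → after 3×micro: 3 ⇒ (c0=18147/256, c1=3)
macro 9: S0 reads c1=3 → after 1×micro: 55977/512; S1 reads c1=3 → after 3×micro: 3 ⇒ (c0=55977/512, c1=3)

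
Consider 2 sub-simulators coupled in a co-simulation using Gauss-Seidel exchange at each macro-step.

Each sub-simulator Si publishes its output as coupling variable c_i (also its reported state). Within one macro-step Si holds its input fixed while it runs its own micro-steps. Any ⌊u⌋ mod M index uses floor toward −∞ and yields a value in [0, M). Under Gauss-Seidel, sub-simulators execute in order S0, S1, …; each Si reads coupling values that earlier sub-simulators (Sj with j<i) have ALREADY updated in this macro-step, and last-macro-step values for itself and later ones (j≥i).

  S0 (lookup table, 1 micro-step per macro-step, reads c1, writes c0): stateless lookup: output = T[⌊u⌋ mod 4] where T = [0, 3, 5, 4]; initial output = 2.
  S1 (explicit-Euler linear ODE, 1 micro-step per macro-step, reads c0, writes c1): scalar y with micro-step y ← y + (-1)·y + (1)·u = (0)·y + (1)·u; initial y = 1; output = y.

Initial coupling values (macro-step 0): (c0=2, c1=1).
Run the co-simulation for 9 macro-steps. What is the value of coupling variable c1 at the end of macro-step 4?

c1 at macro-step 4 = 0

macro 1: S0 reads c1=1 → after 1×micro: 3; S1 reads c0=3 → after 1×micro: 3 ⇒ (c0=3, c1=3)
macro 2: S0 reads c1=3 → after 1×micro: 4; S1 reads c0=4 → after 1×micro: 4 ⇒ (c0=4, c1=4)
macro 3: S0 reads c1=4 → after 1×micro: 0; S1 reads c0=0 → after 1×micro: 0 ⇒ (c0=0, c1=0)
macro 4: S0 reads c1=0 → after 1×micro: 0; S1 reads c0=0 → after 1×micro: 0 ⇒ (c0=0, c1=0)
macro 5: S0 reads c1=0 → after 1×micro: 0; S1 reads c0=0 → after 1×micro: 0 ⇒ (c0=0, c1=0)
macro 6: S0 reads c1=0 → after 1×micro: 0; S1 reads c0=0 → after 1×micro: 0 ⇒ (c0=0, c1=0)
macro 7: S0 reads c1=0 → after 1×micro: 0; S1 reads c0=0 → after 1×micro: 0 ⇒ (c0=0, c1=0)
macro 8: S0 reads c1=0 → after 1×micro: 0; S1 reads c0=0 → after 1×micro: 0 ⇒ (c0=0, c1=0)
macro 9: S0 reads c1=0 → after 1×micro: 0; S1 reads c0=0 → after 1×micro: 0 ⇒ (c0=0, c1=0)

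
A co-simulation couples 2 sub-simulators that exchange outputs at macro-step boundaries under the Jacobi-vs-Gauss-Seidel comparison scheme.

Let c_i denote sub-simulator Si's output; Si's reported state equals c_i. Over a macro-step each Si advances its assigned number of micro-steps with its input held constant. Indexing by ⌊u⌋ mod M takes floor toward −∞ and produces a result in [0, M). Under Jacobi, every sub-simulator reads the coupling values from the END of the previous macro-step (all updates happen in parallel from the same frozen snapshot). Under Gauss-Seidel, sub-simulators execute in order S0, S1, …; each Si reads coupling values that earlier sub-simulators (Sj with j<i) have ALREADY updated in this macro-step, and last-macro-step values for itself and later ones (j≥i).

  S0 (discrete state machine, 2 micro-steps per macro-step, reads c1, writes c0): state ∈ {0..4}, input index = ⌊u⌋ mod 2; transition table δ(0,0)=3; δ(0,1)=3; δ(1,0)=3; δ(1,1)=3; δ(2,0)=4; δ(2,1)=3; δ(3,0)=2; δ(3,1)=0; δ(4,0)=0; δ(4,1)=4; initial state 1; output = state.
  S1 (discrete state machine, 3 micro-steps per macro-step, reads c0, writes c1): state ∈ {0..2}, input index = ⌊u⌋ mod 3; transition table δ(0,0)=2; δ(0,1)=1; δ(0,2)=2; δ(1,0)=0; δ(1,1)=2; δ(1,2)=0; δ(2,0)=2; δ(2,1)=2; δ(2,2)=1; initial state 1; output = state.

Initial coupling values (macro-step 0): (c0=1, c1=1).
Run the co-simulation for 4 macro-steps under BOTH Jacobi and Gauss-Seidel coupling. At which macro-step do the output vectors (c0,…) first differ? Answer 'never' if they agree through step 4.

[Jacobi] macro 1: S0 reads c1=1 → after 2×micro: 0; S1 reads c0=1 → after 3×micro: 2 ⇒ (c0=0, c1=2)
[Jacobi] macro 2: S0 reads c1=2 → after 2×micro: 2; S1 reads c0=0 → after 3×micro: 2 ⇒ (c0=2, c1=2)
[Jacobi] macro 3: S0 reads c1=2 → after 2×micro: 0; S1 reads c0=2 → after 3×micro: 2 ⇒ (c0=0, c1=2)
[Jacobi] macro 4: S0 reads c1=2 → after 2×micro: 2; S1 reads c0=0 → after 3×micro: 2 ⇒ (c0=2, c1=2)
[Gauss-Seidel] macro 1: S0 reads c1=1 → after 2×micro: 0; S1 reads c0=0 → after 3×micro: 2 ⇒ (c0=0, c1=2)
[Gauss-Seidel] macro 2: S0 reads c1=2 → after 2×micro: 2; S1 reads c0=2 → after 3×micro: 2 ⇒ (c0=2, c1=2)
[Gauss-Seidel] macro 3: S0 reads c1=2 → after 2×micro: 0; S1 reads c0=0 → after 3×micro: 2 ⇒ (c0=0, c1=2)
[Gauss-Seidel] macro 4: S0 reads c1=2 → after 2×micro: 2; S1 reads c0=2 → after 3×micro: 2 ⇒ (c0=2, c1=2)

first divergence at macro-step: never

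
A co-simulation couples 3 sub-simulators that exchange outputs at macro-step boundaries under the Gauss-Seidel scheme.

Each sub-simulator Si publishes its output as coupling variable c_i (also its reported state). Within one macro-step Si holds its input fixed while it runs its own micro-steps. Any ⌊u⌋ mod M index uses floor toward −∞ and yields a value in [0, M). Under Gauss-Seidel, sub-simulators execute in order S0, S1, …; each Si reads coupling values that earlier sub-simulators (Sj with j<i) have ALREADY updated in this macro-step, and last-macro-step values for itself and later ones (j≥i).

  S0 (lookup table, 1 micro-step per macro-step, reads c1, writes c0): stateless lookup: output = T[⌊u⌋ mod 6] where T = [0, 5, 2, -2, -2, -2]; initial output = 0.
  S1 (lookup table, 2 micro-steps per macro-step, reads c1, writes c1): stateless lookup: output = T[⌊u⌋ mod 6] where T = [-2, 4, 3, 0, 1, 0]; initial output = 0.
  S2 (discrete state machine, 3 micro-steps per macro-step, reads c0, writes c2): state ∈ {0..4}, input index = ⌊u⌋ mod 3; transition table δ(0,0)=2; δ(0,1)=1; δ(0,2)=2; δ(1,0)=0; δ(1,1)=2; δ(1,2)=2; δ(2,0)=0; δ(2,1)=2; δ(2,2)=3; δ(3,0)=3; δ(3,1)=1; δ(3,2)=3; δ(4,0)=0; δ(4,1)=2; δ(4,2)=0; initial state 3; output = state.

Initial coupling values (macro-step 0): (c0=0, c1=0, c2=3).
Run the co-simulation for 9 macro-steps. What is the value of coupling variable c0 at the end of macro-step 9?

macro 1: S0 reads c1=0 → after 1×micro: 0; S1 reads c1=0 → after 2×micro: -2; S2 reads c0=0 → after 3×micro: 3 ⇒ (c0=0, c1=-2, c2=3)
macro 2: S0 reads c1=-2 → after 1×micro: -2; S1 reads c1=-2 → after 2×micro: 1; S2 reads c0=-2 → after 3×micro: 2 ⇒ (c0=-2, c1=1, c2=2)
macro 3: S0 reads c1=1 → after 1×micro: 5; S1 reads c1=1 → after 2×micro: 4; S2 reads c0=5 → after 3×micro: 3 ⇒ (c0=5, c1=4, c2=3)
macro 4: S0 reads c1=4 → after 1×micro: -2; S1 reads c1=4 → after 2×micro: 1; S2 reads c0=-2 → after 3×micro: 2 ⇒ (c0=-2, c1=1, c2=2)
macro 5: S0 reads c1=1 → after 1×micro: 5; S1 reads c1=1 → after 2×micro: 4; S2 reads c0=5 → after 3×micro: 3 ⇒ (c0=5, c1=4, c2=3)
macro 6: S0 reads c1=4 → after 1×micro: -2; S1 reads c1=4 → after 2×micro: 1; S2 reads c0=-2 → after 3×micro: 2 ⇒ (c0=-2, c1=1, c2=2)
macro 7: S0 reads c1=1 → after 1×micro: 5; S1 reads c1=1 → after 2×micro: 4; S2 reads c0=5 → after 3×micro: 3 ⇒ (c0=5, c1=4, c2=3)
macro 8: S0 reads c1=4 → after 1×micro: -2; S1 reads c1=4 → after 2×micro: 1; S2 reads c0=-2 → after 3×micro: 2 ⇒ (c0=-2, c1=1, c2=2)
macro 9: S0 reads c1=1 → after 1×micro: 5; S1 reads c1=1 → after 2×micro: 4; S2 reads c0=5 → after 3×micro: 3 ⇒ (c0=5, c1=4, c2=3)

c0 at macro-step 9 = 5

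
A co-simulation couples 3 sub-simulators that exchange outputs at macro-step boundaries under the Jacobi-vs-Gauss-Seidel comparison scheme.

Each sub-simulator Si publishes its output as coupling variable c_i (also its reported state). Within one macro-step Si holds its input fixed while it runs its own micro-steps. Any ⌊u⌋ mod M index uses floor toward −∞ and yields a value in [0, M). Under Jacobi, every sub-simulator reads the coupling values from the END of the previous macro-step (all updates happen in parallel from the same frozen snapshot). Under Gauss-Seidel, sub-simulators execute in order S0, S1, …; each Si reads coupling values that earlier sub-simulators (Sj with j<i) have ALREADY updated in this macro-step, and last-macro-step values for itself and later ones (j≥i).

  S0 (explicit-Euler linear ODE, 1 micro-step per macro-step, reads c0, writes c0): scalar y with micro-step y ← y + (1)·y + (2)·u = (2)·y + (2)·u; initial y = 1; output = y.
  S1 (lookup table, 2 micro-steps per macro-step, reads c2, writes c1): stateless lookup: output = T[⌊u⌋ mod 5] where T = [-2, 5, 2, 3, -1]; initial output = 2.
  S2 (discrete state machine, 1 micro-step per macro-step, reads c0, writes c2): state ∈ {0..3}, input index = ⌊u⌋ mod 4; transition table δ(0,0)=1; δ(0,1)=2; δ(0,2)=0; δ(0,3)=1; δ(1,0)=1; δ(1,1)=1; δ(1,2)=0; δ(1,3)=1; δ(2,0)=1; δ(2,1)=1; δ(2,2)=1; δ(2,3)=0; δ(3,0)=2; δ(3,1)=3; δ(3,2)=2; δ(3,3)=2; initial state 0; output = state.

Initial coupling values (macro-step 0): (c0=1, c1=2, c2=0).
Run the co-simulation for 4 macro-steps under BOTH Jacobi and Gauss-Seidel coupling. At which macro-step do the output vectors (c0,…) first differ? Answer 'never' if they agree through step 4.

first divergence at macro-step: 1

[Jacobi] macro 1: S0 reads c0=1 → after 1×micro: 4; S1 reads c2=0 → after 2×micro: -2; S2 reads c0=1 → after 1×micro: 2 ⇒ (c0=4, c1=-2, c2=2)
[Jacobi] macro 2: S0 reads c0=4 → after 1×micro: 16; S1 reads c2=2 → after 2×micro: 2; S2 reads c0=4 → after 1×micro: 1 ⇒ (c0=16, c1=2, c2=1)
[Jacobi] macro 3: S0 reads c0=16 → after 1×micro: 64; S1 reads c2=1 → after 2×micro: 5; S2 reads c0=16 → after 1×micro: 1 ⇒ (c0=64, c1=5, c2=1)
[Jacobi] macro 4: S0 reads c0=64 → after 1×micro: 256; S1 reads c2=1 → after 2×micro: 5; S2 reads c0=64 → after 1×micro: 1 ⇒ (c0=256, c1=5, c2=1)
[Gauss-Seidel] macro 1: S0 reads c0=1 → after 1×micro: 4; S1 reads c2=0 → after 2×micro: -2; S2 reads c0=4 → after 1×micro: 1 ⇒ (c0=4, c1=-2, c2=1)
[Gauss-Seidel] macro 2: S0 reads c0=4 → after 1×micro: 16; S1 reads c2=1 → after 2×micro: 5; S2 reads c0=16 → after 1×micro: 1 ⇒ (c0=16, c1=5, c2=1)
[Gauss-Seidel] macro 3: S0 reads c0=16 → after 1×micro: 64; S1 reads c2=1 → after 2×micro: 5; S2 reads c0=64 → after 1×micro: 1 ⇒ (c0=64, c1=5, c2=1)
[Gauss-Seidel] macro 4: S0 reads c0=64 → after 1×micro: 256; S1 reads c2=1 → after 2×micro: 5; S2 reads c0=256 → after 1×micro: 1 ⇒ (c0=256, c1=5, c2=1)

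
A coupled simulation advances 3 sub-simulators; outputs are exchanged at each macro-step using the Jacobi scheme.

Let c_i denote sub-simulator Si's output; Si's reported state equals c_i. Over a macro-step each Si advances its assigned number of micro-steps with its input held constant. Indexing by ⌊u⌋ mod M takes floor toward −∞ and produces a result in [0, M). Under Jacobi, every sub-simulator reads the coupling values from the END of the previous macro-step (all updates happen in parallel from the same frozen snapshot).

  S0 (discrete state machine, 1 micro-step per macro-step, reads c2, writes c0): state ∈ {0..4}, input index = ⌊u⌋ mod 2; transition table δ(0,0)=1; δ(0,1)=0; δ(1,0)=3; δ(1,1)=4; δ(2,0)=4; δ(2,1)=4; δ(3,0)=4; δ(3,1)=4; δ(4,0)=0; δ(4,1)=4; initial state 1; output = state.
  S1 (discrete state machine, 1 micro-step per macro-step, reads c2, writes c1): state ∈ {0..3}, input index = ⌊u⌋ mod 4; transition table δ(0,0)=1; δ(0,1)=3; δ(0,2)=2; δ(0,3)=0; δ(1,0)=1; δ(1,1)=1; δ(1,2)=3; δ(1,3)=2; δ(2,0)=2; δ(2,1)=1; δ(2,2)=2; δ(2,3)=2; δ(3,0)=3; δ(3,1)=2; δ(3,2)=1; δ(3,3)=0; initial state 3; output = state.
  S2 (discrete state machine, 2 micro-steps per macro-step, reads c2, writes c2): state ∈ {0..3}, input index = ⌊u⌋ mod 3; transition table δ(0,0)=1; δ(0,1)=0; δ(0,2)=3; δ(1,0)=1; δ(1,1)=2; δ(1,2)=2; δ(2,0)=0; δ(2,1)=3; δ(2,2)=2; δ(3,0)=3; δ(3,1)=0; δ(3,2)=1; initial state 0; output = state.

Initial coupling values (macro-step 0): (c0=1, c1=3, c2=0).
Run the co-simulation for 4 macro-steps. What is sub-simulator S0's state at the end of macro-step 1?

S0 state at macro-step 1 = 3

macro 1: S0 reads c2=0 → after 1×micro: 3; S1 reads c2=0 → after 1×micro: 3; S2 reads c2=0 → after 2×micro: 1 ⇒ (c0=3, c1=3, c2=1)
macro 2: S0 reads c2=1 → after 1×micro: 4; S1 reads c2=1 → after 1×micro: 2; S2 reads c2=1 → after 2×micro: 3 ⇒ (c0=4, c1=2, c2=3)
macro 3: S0 reads c2=3 → after 1×micro: 4; S1 reads c2=3 → after 1×micro: 2; S2 reads c2=3 → after 2×micro: 3 ⇒ (c0=4, c1=2, c2=3)
macro 4: S0 reads c2=3 → after 1×micro: 4; S1 reads c2=3 → after 1×micro: 2; S2 reads c2=3 → after 2×micro: 3 ⇒ (c0=4, c1=2, c2=3)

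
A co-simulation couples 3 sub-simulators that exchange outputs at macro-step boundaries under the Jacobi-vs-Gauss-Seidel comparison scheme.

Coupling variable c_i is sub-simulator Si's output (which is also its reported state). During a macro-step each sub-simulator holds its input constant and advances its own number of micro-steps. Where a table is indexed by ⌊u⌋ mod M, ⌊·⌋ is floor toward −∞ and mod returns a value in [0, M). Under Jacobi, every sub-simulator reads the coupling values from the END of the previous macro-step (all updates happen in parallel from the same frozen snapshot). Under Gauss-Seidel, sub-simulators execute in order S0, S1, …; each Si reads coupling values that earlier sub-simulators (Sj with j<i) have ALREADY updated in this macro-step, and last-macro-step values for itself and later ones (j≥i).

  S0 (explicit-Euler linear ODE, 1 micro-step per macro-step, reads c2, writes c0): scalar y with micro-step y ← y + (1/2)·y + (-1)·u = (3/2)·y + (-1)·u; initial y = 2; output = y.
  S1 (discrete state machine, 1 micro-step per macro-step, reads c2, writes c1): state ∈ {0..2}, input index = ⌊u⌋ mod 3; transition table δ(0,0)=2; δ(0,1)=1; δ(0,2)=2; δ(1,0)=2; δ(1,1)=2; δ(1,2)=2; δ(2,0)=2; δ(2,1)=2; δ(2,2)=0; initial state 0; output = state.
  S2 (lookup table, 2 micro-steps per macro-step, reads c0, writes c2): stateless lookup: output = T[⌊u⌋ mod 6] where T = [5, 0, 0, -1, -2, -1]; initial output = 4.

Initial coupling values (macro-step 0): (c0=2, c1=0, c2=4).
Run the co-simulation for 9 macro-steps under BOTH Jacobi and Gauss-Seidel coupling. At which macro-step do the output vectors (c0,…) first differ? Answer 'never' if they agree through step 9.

first divergence at macro-step: 1

[Jacobi] macro 1: S0 reads c2=4 → after 1×micro: -1; S1 reads c2=4 → after 1×micro: 1; S2 reads c0=2 → after 2×micro: 0 ⇒ (c0=-1, c1=1, c2=0)
[Jacobi] macro 2: S0 reads c2=0 → after 1×micro: -3/2; S1 reads c2=0 → after 1×micro: 2; S2 reads c0=-1 → after 2×micro: -1 ⇒ (c0=-3/2, c1=2, c2=-1)
[Jacobi] macro 3: S0 reads c2=-1 → after 1×micro: -5/4; S1 reads c2=-1 → after 1×micro: 0; S2 reads c0=-3/2 → after 2×micro: -2 ⇒ (c0=-5/4, c1=0, c2=-2)
[Jacobi] macro 4: S0 reads c2=-2 → after 1×micro: 1/8; S1 reads c2=-2 → after 1×micro: 1; S2 reads c0=-5/4 → after 2×micro: -2 ⇒ (c0=1/8, c1=1, c2=-2)
[Jacobi] macro 5: S0 reads c2=-2 → after 1×micro: 35/16; S1 reads c2=-2 → after 1×micro: 2; S2 reads c0=1/8 → after 2×micro: 5 ⇒ (c0=35/16, c1=2, c2=5)
[Jacobi] macro 6: S0 reads c2=5 → after 1×micro: -55/32; S1 reads c2=5 → after 1×micro: 0; S2 reads c0=35/16 → after 2×micro: 0 ⇒ (c0=-55/32, c1=0, c2=0)
[Jacobi] macro 7: S0 reads c2=0 → after 1×micro: -165/64; S1 reads c2=0 → after 1×micro: 2; S2 reads c0=-55/32 → after 2×micro: -2 ⇒ (c0=-165/64, c1=2, c2=-2)
[Jacobi] macro 8: S0 reads c2=-2 → after 1×micro: -239/128; S1 reads c2=-2 → after 1×micro: 2; S2 reads c0=-165/64 → after 2×micro: -1 ⇒ (c0=-239/128, c1=2, c2=-1)
[Jacobi] macro 9: S0 reads c2=-1 → after 1×micro: -461/256; S1 reads c2=-1 → after 1×micro: 0; S2 reads c0=-239/128 → after 2×micro: -2 ⇒ (c0=-461/256, c1=0, c2=-2)
[Gauss-Seidel] macro 1: S0 reads c2=4 → after 1×micro: -1; S1 reads c2=4 → after 1×micro: 1; S2 reads c0=-1 → after 2×micro: -1 ⇒ (c0=-1, c1=1, c2=-1)
[Gauss-Seidel] macro 2: S0 reads c2=-1 → after 1×micro: -1/2; S1 reads c2=-1 → after 1×micro: 2; S2 reads c0=-1/2 → after 2×micro: -1 ⇒ (c0=-1/2, c1=2, c2=-1)
[Gauss-Seidel] macro 3: S0 reads c2=-1 → after 1×micro: 1/4; S1 reads c2=-1 → after 1×micro: 0; S2 reads c0=1/4 → after 2×micro: 5 ⇒ (c0=1/4, c1=0, c2=5)
[Gauss-Seidel] macro 4: S0 reads c2=5 → after 1×micro: -37/8; S1 reads c2=5 → after 1×micro: 2; S2 reads c0=-37/8 → after 2×micro: 0 ⇒ (c0=-37/8, c1=2, c2=0)
[Gauss-Seidel] macro 5: S0 reads c2=0 → after 1×micro: -111/16; S1 reads c2=0 → after 1×micro: 2; S2 reads c0=-111/16 → after 2×micro: -1 ⇒ (c0=-111/16, c1=2, c2=-1)
[Gauss-Seidel] macro 6: S0 reads c2=-1 → after 1×micro: -301/32; S1 reads c2=-1 → after 1×micro: 0; S2 reads c0=-301/32 → after 2×micro: 0 ⇒ (c0=-301/32, c1=0, c2=0)
[Gauss-Seidel] macro 7: S0 reads c2=0 → after 1×micro: -903/64; S1 reads c2=0 → after 1×micro: 2; S2 reads c0=-903/64 → after 2×micro: -1 ⇒ (c0=-903/64, c1=2, c2=-1)
[Gauss-Seidel] macro 8: S0 reads c2=-1 → after 1×micro: -2581/128; S1 reads c2=-1 → after 1×micro: 0; S2 reads c0=-2581/128 → after 2×micro: -1 ⇒ (c0=-2581/128, c1=0, c2=-1)
[Gauss-Seidel] macro 9: S0 reads c2=-1 → after 1×micro: -7487/256; S1 reads c2=-1 → after 1×micro: 2; S2 reads c0=-7487/256 → after 2×micro: 5 ⇒ (c0=-7487/256, c1=2, c2=5)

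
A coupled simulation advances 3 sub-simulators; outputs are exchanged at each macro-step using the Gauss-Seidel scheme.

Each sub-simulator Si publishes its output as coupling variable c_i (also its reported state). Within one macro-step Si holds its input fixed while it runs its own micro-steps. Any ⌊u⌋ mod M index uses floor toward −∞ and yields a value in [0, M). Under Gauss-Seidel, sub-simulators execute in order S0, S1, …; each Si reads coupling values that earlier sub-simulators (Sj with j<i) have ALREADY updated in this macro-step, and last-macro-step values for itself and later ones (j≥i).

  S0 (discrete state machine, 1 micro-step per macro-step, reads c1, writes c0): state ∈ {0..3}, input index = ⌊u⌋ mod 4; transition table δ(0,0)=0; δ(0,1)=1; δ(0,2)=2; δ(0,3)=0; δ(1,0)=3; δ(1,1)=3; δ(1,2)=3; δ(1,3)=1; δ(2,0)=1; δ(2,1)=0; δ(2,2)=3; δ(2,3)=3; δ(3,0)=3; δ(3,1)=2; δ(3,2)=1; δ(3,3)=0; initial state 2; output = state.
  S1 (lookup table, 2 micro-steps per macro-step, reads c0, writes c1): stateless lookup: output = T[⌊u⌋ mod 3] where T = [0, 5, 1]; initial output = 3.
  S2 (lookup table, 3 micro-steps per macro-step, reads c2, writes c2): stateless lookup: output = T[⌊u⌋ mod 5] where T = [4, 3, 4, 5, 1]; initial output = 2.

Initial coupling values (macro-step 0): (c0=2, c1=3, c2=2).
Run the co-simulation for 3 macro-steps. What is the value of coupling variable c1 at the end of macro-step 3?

c1 at macro-step 3 = 0

macro 1: S0 reads c1=3 → after 1×micro: 3; S1 reads c0=3 → after 2×micro: 0; S2 reads c2=2 → after 3×micro: 4 ⇒ (c0=3, c1=0, c2=4)
macro 2: S0 reads c1=0 → after 1×micro: 3; S1 reads c0=3 → after 2×micro: 0; S2 reads c2=4 → after 3×micro: 1 ⇒ (c0=3, c1=0, c2=1)
macro 3: S0 reads c1=0 → after 1×micro: 3; S1 reads c0=3 → after 2×micro: 0; S2 reads c2=1 → after 3×micro: 3 ⇒ (c0=3, c1=0, c2=3)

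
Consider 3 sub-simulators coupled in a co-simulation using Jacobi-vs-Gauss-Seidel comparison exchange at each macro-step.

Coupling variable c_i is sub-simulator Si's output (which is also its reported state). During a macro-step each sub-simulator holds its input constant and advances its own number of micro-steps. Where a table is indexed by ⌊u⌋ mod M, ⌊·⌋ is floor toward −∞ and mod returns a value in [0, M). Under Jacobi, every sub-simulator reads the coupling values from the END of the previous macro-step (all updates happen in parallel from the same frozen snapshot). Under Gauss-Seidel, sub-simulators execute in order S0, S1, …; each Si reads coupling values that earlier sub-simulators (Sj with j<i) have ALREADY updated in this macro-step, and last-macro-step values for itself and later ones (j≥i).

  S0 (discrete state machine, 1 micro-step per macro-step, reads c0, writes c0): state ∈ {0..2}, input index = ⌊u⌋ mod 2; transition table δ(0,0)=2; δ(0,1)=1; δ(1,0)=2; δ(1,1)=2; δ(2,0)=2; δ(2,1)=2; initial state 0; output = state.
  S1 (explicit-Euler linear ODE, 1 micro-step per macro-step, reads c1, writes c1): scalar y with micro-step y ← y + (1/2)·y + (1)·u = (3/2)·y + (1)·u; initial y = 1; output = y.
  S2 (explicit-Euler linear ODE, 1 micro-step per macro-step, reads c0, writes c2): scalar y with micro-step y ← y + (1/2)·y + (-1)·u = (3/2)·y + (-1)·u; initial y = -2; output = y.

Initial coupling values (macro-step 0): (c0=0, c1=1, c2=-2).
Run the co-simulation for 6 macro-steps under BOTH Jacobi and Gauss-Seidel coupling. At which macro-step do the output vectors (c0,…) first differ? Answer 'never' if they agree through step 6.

[Jacobi] macro 1: S0 reads c0=0 → after 1×micro: 2; S1 reads c1=1 → after 1×micro: 5/2; S2 reads c0=0 → after 1×micro: -3 ⇒ (c0=2, c1=5/2, c2=-3)
[Jacobi] macro 2: S0 reads c0=2 → after 1×micro: 2; S1 reads c1=5/2 → after 1×micro: 25/4; S2 reads c0=2 → after 1×micro: -13/2 ⇒ (c0=2, c1=25/4, c2=-13/2)
[Jacobi] macro 3: S0 reads c0=2 → after 1×micro: 2; S1 reads c1=25/4 → after 1×micro: 125/8; S2 reads c0=2 → after 1×micro: -47/4 ⇒ (c0=2, c1=125/8, c2=-47/4)
[Jacobi] macro 4: S0 reads c0=2 → after 1×micro: 2; S1 reads c1=125/8 → after 1×micro: 625/16; S2 reads c0=2 → after 1×micro: -157/8 ⇒ (c0=2, c1=625/16, c2=-157/8)
[Jacobi] macro 5: S0 reads c0=2 → after 1×micro: 2; S1 reads c1=625/16 → after 1×micro: 3125/32; S2 reads c0=2 → after 1×micro: -503/16 ⇒ (c0=2, c1=3125/32, c2=-503/16)
[Jacobi] macro 6: S0 reads c0=2 → after 1×micro: 2; S1 reads c1=3125/32 → after 1×micro: 15625/64; S2 reads c0=2 → after 1×micro: -1573/32 ⇒ (c0=2, c1=15625/64, c2=-1573/32)
[Gauss-Seidel] macro 1: S0 reads c0=0 → after 1×micro: 2; S1 reads c1=1 → after 1×micro: 5/2; S2 reads c0=2 → after 1×micro: -5 ⇒ (c0=2, c1=5/2, c2=-5)
[Gauss-Seidel] macro 2: S0 reads c0=2 → after 1×micro: 2; S1 reads c1=5/2 → after 1×micro: 25/4; S2 reads c0=2 → after 1×micro: -19/2 ⇒ (c0=2, c1=25/4, c2=-19/2)
[Gauss-Seidel] macro 3: S0 reads c0=2 → after 1×micro: 2; S1 reads c1=25/4 → after 1×micro: 125/8; S2 reads c0=2 → after 1×micro: -65/4 ⇒ (c0=2, c1=125/8, c2=-65/4)
[Gauss-Seidel] macro 4: S0 reads c0=2 → after 1×micro: 2; S1 reads c1=125/8 → after 1×micro: 625/16; S2 reads c0=2 → after 1×micro: -211/8 ⇒ (c0=2, c1=625/16, c2=-211/8)
[Gauss-Seidel] macro 5: S0 reads c0=2 → after 1×micro: 2; S1 reads c1=625/16 → after 1×micro: 3125/32; S2 reads c0=2 → after 1×micro: -665/16 ⇒ (c0=2, c1=3125/32, c2=-665/16)
[Gauss-Seidel] macro 6: S0 reads c0=2 → after 1×micro: 2; S1 reads c1=3125/32 → after 1×micro: 15625/64; S2 reads c0=2 → after 1×micro: -2059/32 ⇒ (c0=2, c1=15625/64, c2=-2059/32)

first divergence at macro-step: 1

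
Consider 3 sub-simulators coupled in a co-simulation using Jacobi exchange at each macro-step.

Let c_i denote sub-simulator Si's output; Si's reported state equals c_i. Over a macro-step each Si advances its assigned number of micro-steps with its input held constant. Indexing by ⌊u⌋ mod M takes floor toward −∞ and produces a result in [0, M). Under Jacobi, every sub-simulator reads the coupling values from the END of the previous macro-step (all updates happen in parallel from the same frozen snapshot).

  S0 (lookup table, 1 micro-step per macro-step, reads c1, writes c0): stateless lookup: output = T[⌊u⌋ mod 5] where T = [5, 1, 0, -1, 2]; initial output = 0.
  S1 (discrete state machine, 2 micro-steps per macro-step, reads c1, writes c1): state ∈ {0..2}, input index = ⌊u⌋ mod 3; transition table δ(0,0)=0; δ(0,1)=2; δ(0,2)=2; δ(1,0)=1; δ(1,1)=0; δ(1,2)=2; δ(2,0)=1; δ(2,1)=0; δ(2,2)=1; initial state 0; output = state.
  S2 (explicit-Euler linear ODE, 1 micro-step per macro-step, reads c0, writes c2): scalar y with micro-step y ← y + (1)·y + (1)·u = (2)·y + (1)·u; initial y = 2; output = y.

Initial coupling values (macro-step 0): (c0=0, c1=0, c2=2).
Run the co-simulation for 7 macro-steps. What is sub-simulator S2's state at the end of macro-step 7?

S2 state at macro-step 7 = 571

macro 1: S0 reads c1=0 → after 1×micro: 5; S1 reads c1=0 → after 2×micro: 0; S2 reads c0=0 → after 1×micro: 4 ⇒ (c0=5, c1=0, c2=4)
macro 2: S0 reads c1=0 → after 1×micro: 5; S1 reads c1=0 → after 2×micro: 0; S2 reads c0=5 → after 1×micro: 13 ⇒ (c0=5, c1=0, c2=13)
macro 3: S0 reads c1=0 → after 1×micro: 5; S1 reads c1=0 → after 2×micro: 0; S2 reads c0=5 → after 1×micro: 31 ⇒ (c0=5, c1=0, c2=31)
macro 4: S0 reads c1=0 → after 1×micro: 5; S1 reads c1=0 → after 2×micro: 0; S2 reads c0=5 → after 1×micro: 67 ⇒ (c0=5, c1=0, c2=67)
macro 5: S0 reads c1=0 → after 1×micro: 5; S1 reads c1=0 → after 2×micro: 0; S2 reads c0=5 → after 1×micro: 139 ⇒ (c0=5, c1=0, c2=139)
macro 6: S0 reads c1=0 → after 1×micro: 5; S1 reads c1=0 → after 2×micro: 0; S2 reads c0=5 → after 1×micro: 283 ⇒ (c0=5, c1=0, c2=283)
macro 7: S0 reads c1=0 → after 1×micro: 5; S1 reads c1=0 → after 2×micro: 0; S2 reads c0=5 → after 1×micro: 571 ⇒ (c0=5, c1=0, c2=571)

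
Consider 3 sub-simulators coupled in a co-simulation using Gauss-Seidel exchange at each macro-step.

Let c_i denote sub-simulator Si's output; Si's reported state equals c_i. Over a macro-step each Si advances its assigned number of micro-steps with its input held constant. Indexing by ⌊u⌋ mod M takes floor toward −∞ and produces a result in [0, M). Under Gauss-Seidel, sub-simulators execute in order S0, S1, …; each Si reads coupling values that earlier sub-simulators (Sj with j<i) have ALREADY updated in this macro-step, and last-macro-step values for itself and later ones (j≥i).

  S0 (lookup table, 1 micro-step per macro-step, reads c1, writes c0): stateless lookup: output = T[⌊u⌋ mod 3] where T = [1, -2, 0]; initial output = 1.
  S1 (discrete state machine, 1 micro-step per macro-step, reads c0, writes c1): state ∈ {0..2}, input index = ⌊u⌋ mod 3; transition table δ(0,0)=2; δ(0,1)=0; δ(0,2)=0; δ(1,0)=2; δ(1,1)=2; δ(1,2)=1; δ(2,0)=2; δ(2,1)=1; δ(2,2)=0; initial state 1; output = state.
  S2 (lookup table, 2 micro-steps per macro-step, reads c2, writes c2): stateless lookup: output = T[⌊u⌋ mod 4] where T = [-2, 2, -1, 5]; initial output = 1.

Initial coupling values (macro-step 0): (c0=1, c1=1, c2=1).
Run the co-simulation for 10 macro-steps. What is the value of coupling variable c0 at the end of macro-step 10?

macro 1: S0 reads c1=1 → after 1×micro: -2; S1 reads c0=-2 → after 1×micro: 2; S2 reads c2=1 → after 2×micro: 2 ⇒ (c0=-2, c1=2, c2=2)
macro 2: S0 reads c1=2 → after 1×micro: 0; S1 reads c0=0 → after 1×micro: 2; S2 reads c2=2 → after 2×micro: -1 ⇒ (c0=0, c1=2, c2=-1)
macro 3: S0 reads c1=2 → after 1×micro: 0; S1 reads c0=0 → after 1×micro: 2; S2 reads c2=-1 → after 2×micro: 5 ⇒ (c0=0, c1=2, c2=5)
macro 4: S0 reads c1=2 → after 1×micro: 0; S1 reads c0=0 → after 1×micro: 2; S2 reads c2=5 → after 2×micro: 2 ⇒ (c0=0, c1=2, c2=2)
macro 5: S0 reads c1=2 → after 1×micro: 0; S1 reads c0=0 → after 1×micro: 2; S2 reads c2=2 → after 2×micro: -1 ⇒ (c0=0, c1=2, c2=-1)
macro 6: S0 reads c1=2 → after 1×micro: 0; S1 reads c0=0 → after 1×micro: 2; S2 reads c2=-1 → after 2×micro: 5 ⇒ (c0=0, c1=2, c2=5)
macro 7: S0 reads c1=2 → after 1×micro: 0; S1 reads c0=0 → after 1×micro: 2; S2 reads c2=5 → after 2×micro: 2 ⇒ (c0=0, c1=2, c2=2)
macro 8: S0 reads c1=2 → after 1×micro: 0; S1 reads c0=0 → after 1×micro: 2; S2 reads c2=2 → after 2×micro: -1 ⇒ (c0=0, c1=2, c2=-1)
macro 9: S0 reads c1=2 → after 1×micro: 0; S1 reads c0=0 → after 1×micro: 2; S2 reads c2=-1 → after 2×micro: 5 ⇒ (c0=0, c1=2, c2=5)
macro 10: S0 reads c1=2 → after 1×micro: 0; S1 reads c0=0 → after 1×micro: 2; S2 reads c2=5 → after 2×micro: 2 ⇒ (c0=0, c1=2, c2=2)

c0 at macro-step 10 = 0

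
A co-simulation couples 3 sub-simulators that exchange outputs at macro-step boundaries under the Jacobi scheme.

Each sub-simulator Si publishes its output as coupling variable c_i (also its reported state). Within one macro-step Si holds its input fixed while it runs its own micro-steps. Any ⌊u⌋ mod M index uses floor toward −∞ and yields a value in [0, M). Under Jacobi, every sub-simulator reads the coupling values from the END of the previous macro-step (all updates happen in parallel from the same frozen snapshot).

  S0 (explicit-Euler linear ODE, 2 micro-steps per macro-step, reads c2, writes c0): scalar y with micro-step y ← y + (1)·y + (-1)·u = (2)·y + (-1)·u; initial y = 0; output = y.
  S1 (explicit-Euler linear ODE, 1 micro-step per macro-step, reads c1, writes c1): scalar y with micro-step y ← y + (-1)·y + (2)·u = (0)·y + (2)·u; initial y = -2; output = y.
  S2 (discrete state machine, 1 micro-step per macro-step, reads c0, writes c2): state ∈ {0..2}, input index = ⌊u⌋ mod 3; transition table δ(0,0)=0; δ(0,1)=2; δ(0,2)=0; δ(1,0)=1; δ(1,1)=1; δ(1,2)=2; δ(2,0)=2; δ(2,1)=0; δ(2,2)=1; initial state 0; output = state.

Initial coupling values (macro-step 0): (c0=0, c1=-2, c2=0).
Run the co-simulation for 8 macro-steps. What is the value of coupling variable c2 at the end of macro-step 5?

c2 at macro-step 5 = 0

macro 1: S0 reads c2=0 → after 2×micro: 0; S1 reads c1=-2 → after 1×micro: -4; S2 reads c0=0 → after 1×micro: 0 ⇒ (c0=0, c1=-4, c2=0)
macro 2: S0 reads c2=0 → after 2×micro: 0; S1 reads c1=-4 → after 1×micro: -8; S2 reads c0=0 → after 1×micro: 0 ⇒ (c0=0, c1=-8, c2=0)
macro 3: S0 reads c2=0 → after 2×micro: 0; S1 reads c1=-8 → after 1×micro: -16; S2 reads c0=0 → after 1×micro: 0 ⇒ (c0=0, c1=-16, c2=0)
macro 4: S0 reads c2=0 → after 2×micro: 0; S1 reads c1=-16 → after 1×micro: -32; S2 reads c0=0 → after 1×micro: 0 ⇒ (c0=0, c1=-32, c2=0)
macro 5: S0 reads c2=0 → after 2×micro: 0; S1 reads c1=-32 → after 1×micro: -64; S2 reads c0=0 → after 1×micro: 0 ⇒ (c0=0, c1=-64, c2=0)
macro 6: S0 reads c2=0 → after 2×micro: 0; S1 reads c1=-64 → after 1×micro: -128; S2 reads c0=0 → after 1×micro: 0 ⇒ (c0=0, c1=-128, c2=0)
macro 7: S0 reads c2=0 → after 2×micro: 0; S1 reads c1=-128 → after 1×micro: -256; S2 reads c0=0 → after 1×micro: 0 ⇒ (c0=0, c1=-256, c2=0)
macro 8: S0 reads c2=0 → after 2×micro: 0; S1 reads c1=-256 → after 1×micro: -512; S2 reads c0=0 → after 1×micro: 0 ⇒ (c0=0, c1=-512, c2=0)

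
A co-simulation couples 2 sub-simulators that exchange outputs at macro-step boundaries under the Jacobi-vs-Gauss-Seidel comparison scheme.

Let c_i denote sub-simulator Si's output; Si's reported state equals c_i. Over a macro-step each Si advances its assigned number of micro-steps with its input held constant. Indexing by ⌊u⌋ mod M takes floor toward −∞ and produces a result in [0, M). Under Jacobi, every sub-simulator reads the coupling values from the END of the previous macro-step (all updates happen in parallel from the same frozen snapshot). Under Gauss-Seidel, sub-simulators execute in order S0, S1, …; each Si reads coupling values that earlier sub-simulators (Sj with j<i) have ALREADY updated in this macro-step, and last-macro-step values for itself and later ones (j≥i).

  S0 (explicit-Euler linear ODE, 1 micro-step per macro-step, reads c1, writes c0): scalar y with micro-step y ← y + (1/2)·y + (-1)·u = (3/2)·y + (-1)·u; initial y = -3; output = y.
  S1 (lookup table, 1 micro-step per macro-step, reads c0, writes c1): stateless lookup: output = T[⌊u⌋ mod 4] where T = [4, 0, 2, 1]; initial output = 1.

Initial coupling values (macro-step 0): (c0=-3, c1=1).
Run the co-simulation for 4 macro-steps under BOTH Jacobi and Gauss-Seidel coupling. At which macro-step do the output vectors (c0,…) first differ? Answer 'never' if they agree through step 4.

[Jacobi] macro 1: S0 reads c1=1 → after 1×micro: -11/2; S1 reads c0=-3 → after 1×micro: 0 ⇒ (c0=-11/2, c1=0)
[Jacobi] macro 2: S0 reads c1=0 → after 1×micro: -33/4; S1 reads c0=-11/2 → after 1×micro: 2 ⇒ (c0=-33/4, c1=2)
[Jacobi] macro 3: S0 reads c1=2 → after 1×micro: -115/8; S1 reads c0=-33/4 → after 1×micro: 1 ⇒ (c0=-115/8, c1=1)
[Jacobi] macro 4: S0 reads c1=1 → after 1×micro: -361/16; S1 reads c0=-115/8 → after 1×micro: 0 ⇒ (c0=-361/16, c1=0)
[Gauss-Seidel] macro 1: S0 reads c1=1 → after 1×micro: -11/2; S1 reads c0=-11/2 → after 1×micro: 2 ⇒ (c0=-11/2, c1=2)
[Gauss-Seidel] macro 2: S0 reads c1=2 → after 1×micro: -41/4; S1 reads c0=-41/4 → after 1×micro: 0 ⇒ (c0=-41/4, c1=0)
[Gauss-Seidel] macro 3: S0 reads c1=0 → after 1×micro: -123/8; S1 reads c0=-123/8 → after 1×micro: 4 ⇒ (c0=-123/8, c1=4)
[Gauss-Seidel] macro 4: S0 reads c1=4 → after 1×micro: -433/16; S1 reads c0=-433/16 → after 1×micro: 4 ⇒ (c0=-433/16, c1=4)

first divergence at macro-step: 1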